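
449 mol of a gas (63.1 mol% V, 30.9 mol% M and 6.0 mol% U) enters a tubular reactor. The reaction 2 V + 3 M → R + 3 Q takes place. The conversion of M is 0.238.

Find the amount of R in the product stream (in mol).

M reacted = 0.238 × 138.7 = 33.02 mol; ν_M = −3, so ξ = 33.02/3 = 11.01 mol.
Outlet amounts (n = n₀ + ν ξ):
  V: 283.3 − 2(11.01) = 261.3
  M: 138.7 − 3(11.01) = 105.7
  R: 0 + 1(11.01) = 11.01
  Q: 0 + 3(11.01) = 33.02
  U: 26.94 (inert)

11 mol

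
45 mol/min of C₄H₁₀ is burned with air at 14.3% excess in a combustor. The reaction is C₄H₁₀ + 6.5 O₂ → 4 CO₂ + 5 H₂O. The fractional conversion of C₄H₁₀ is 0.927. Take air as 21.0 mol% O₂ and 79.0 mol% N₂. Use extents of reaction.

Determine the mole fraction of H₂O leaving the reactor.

Stoichiometric O₂ = 6.5 × 45 = 292.5 mol/min; O₂ fed = 292.5 × 1.143 = 334.3 mol/min.
N₂ fed = 334.3 × 79/21 = 1258 mol/min.
Fuel reacted = 0.927 × 45 → ξ = 41.72 mol/min.
Outlet (n = n₀ + ν ξ):
  C₄H₁₀: 45 − 1(41.72) = 3.285
  O₂: 334.3 − 6.5(41.72) = 63.18
  N₂: 1258 (inert)
  CO₂: 0 + 4(41.72) = 166.9
  H₂O: 0 + 5(41.72) = 208.6
Total out = 1700 mol/min; y_H₂O = 208.6 / 1700 = 0.1227.

0.123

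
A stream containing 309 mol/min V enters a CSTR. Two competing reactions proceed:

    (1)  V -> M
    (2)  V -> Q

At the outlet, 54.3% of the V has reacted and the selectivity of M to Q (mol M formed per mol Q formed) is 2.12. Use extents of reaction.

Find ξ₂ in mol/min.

Conversion of V: V consumed = 0.543 × 309 = 167.8 mol/min = 1ξ₁ + 1ξ₂.
Selectivity: 1ξ₁ / (1ξ₂) = 2.12 → ξ₁ = 2.12 ξ₂.
Substitute: (1·2.12 + 1) ξ₂ = 167.8 → ξ₂ = 53.78 mol/min, ξ₁ = 114 mol/min.
Outlet amounts (n = n₀ + Σ ν·ξ):
  V: 309 − 1(114) − 1(53.78) = 141.2
  M: 0 + 1(114) = 114
  Q: 0 + 1(53.78) = 53.78

ξ₂ = 53.8 mol/min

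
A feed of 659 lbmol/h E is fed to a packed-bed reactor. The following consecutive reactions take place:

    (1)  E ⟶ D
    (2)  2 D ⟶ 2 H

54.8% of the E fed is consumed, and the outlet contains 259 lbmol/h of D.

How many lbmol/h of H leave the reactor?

Conversion of E: E consumed = 1ξ₁ = 0.548 × 659 → ξ₁ = 361.1 lbmol/h.
D balance: n_D = 0 + 1ξ₁ − 2ξ₂ = 259 → ξ₂ = (1·361.1 − 259)/2 = 51.07 lbmol/h.
Outlet amounts (n = n₀ + Σ ν·ξ):
  E: 659 − 1(361.1) = 297.9
  D: 0 + 1(361.1) − 2(51.07) = 259
  H: 0 + 2(51.07) = 102.1

102 lbmol/h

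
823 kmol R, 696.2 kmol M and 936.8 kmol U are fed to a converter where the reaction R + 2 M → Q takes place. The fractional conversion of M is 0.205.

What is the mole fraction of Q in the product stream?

0.0308

M reacted = 0.205 × 696.2 = 142.7 kmol; ν_M = −2, so ξ = 142.7/2 = 71.36 kmol.
Outlet amounts (n = n₀ + ν ξ):
  R: 823 − 1(71.36) = 751.6
  M: 696.2 − 2(71.36) = 553.5
  Q: 0 + 1(71.36) = 71.36
  U: 936.8 (inert)
Total out = 2313 kmol; y_Q = 71.36 / 2313 = 0.03085.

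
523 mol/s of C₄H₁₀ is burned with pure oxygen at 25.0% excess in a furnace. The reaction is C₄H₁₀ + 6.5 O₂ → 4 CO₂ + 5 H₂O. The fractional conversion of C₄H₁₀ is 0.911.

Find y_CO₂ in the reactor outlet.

Stoichiometric O₂ = 6.5 × 523 = 3400 mol/s; O₂ fed = 3400 × 1.250 = 4249 mol/s.
Fuel reacted = 0.911 × 523 → ξ = 476.5 mol/s.
Outlet (n = n₀ + ν ξ):
  C₄H₁₀: 523 − 1(476.5) = 46.55
  O₂: 4249 − 6.5(476.5) = 1152
  CO₂: 0 + 4(476.5) = 1906
  H₂O: 0 + 5(476.5) = 2382
Total out = 5487 mol/s; y_CO₂ = 1906 / 5487 = 0.3473.

0.347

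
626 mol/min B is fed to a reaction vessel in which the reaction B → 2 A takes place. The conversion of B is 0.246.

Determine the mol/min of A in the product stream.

308 mol/min

B reacted = 0.246 × 626 = 154 mol/min; ν_B = −1, so ξ = 154/1 = 154 mol/min.
Outlet amounts (n = n₀ + ν ξ):
  B: 626 − 1(154) = 472
  A: 0 + 2(154) = 308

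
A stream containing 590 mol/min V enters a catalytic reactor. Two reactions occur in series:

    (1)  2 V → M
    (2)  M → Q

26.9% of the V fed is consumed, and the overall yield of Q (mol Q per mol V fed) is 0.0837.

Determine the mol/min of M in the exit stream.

Conversion of V: V consumed = 2ξ₁ = 0.269 × 590 → ξ₁ = 79.36 mol/min.
Yield of Q: 1ξ₂ / 590 = 0.0837 → ξ₂ = 49.38 mol/min.
Outlet amounts (n = n₀ + Σ ν·ξ):
  V: 590 − 2(79.36) = 431.3
  M: 0 + 1(79.36) − 1(49.38) = 29.97
  Q: 0 + 1(49.38) = 49.38

30 mol/min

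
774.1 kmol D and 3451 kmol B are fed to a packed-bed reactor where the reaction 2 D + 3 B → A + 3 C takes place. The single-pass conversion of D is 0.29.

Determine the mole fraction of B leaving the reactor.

D reacted = 0.29 × 774.1 = 224.5 kmol; ν_D = −2, so ξ = 224.5/2 = 112.2 kmol.
Outlet amounts (n = n₀ + ν ξ):
  D: 774.1 − 2(112.2) = 549.6
  B: 3451 − 3(112.2) = 3114
  A: 0 + 1(112.2) = 112.2
  C: 0 + 3(112.2) = 336.7
Total out = 4113 kmol; y_B = 3114 / 4113 = 0.7572.

0.757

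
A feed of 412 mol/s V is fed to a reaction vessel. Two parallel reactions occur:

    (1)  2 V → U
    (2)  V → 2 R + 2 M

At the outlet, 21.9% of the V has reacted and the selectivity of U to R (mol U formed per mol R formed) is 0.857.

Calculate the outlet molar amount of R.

Conversion of V: V consumed = 0.219 × 412 = 90.23 mol/s = 2ξ₁ + 1ξ₂.
Selectivity: 1ξ₁ / (2ξ₂) = 0.857 → ξ₁ = 1.714 ξ₂.
Substitute: (2·1.714 + 1) ξ₂ = 90.23 → ξ₂ = 20.38 mol/s, ξ₁ = 34.93 mol/s.
Outlet amounts (n = n₀ + Σ ν·ξ):
  V: 412 − 2(34.93) − 1(20.38) = 321.8
  U: 0 + 1(34.93) = 34.93
  R: 0 + 2(20.38) = 40.75
  M: 0 + 2(20.38) = 40.75

40.8 mol/s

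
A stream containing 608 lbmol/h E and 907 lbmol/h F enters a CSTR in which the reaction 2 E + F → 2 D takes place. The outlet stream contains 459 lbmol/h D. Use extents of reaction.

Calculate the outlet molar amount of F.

678 lbmol/h

For D: n = n₀ + 2ξ → 459 = 0 + 2ξ, giving ξ = 229.5 lbmol/h.
Outlet amounts (n = n₀ + ν ξ):
  E: 608 − 2(229.5) = 149
  F: 907 − 1(229.5) = 677.5
  D: 0 + 2(229.5) = 459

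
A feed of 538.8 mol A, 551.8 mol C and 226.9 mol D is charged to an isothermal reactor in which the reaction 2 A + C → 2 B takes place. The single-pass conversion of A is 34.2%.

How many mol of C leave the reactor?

A reacted = 0.342 × 538.8 = 184.3 mol; ν_A = −2, so ξ = 184.3/2 = 92.13 mol.
Outlet amounts (n = n₀ + ν ξ):
  A: 538.8 − 2(92.13) = 354.5
  C: 551.8 − 1(92.13) = 459.7
  B: 0 + 2(92.13) = 184.3
  D: 226.9 (inert)

460 mol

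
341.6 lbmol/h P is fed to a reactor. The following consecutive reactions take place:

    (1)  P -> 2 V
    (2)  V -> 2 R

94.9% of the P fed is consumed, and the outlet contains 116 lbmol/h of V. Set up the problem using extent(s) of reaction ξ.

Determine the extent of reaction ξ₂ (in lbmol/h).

Conversion of P: P consumed = 1ξ₁ = 0.949 × 341.6 → ξ₁ = 324.2 lbmol/h.
V balance: n_V = 0 + 2ξ₁ − 1ξ₂ = 116 → ξ₂ = (2·324.2 − 116)/1 = 532.4 lbmol/h.
Outlet amounts (n = n₀ + Σ ν·ξ):
  P: 341.6 − 1(324.2) = 17.42
  V: 0 + 2(324.2) − 1(532.4) = 116
  R: 0 + 2(532.4) = 1065

ξ₂ = 532 lbmol/h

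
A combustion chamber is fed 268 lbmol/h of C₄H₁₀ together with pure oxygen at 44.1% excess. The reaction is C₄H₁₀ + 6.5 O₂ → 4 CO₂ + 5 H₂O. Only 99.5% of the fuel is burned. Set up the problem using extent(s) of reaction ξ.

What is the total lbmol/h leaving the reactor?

Stoichiometric O₂ = 6.5 × 268 = 1742 lbmol/h; O₂ fed = 1742 × 1.441 = 2510 lbmol/h.
Fuel reacted = 0.995 × 268 → ξ = 266.7 lbmol/h.
Outlet (n = n₀ + ν ξ):
  C₄H₁₀: 268 − 1(266.7) = 1.34
  O₂: 2510 − 6.5(266.7) = 776.9
  CO₂: 0 + 4(266.7) = 1067
  H₂O: 0 + 5(266.7) = 1333
Total out = 1.34 + 776.9 + 1067 + 1333 = 3178 lbmol/h.

3180 lbmol/h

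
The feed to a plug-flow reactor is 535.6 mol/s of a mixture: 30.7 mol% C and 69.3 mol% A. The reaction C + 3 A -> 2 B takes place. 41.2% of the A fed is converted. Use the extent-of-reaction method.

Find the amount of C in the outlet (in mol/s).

A reacted = 0.412 × 371.2 = 152.9 mol/s; ν_A = −3, so ξ = 152.9/3 = 50.97 mol/s.
Outlet amounts (n = n₀ + ν ξ):
  C: 164.4 − 1(50.97) = 113.5
  A: 371.2 − 3(50.97) = 218.2
  B: 0 + 2(50.97) = 101.9

113 mol/s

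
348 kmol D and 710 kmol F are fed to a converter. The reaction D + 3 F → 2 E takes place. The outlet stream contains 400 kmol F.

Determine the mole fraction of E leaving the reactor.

For F: n = n₀ − 3ξ → 400 = 710 − 3ξ, giving ξ = 103.3 kmol.
Outlet amounts (n = n₀ + ν ξ):
  D: 348 − 1(103.3) = 244.7
  F: 710 − 3(103.3) = 400
  E: 0 + 2(103.3) = 206.7
Total out = 851.3 kmol; y_E = 206.7 / 851.3 = 0.2428.

0.243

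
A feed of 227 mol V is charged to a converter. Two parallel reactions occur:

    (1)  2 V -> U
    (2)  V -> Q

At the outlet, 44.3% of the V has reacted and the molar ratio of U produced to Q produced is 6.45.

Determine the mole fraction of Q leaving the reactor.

Conversion of V: V consumed = 0.443 × 227 = 100.6 mol = 2ξ₁ + 1ξ₂.
Selectivity: 1ξ₁ / (1ξ₂) = 6.45 → ξ₁ = 6.45 ξ₂.
Substitute: (2·6.45 + 1) ξ₂ = 100.6 → ξ₂ = 7.235 mol, ξ₁ = 46.66 mol.
Outlet amounts (n = n₀ + Σ ν·ξ):
  V: 227 − 2(46.66) − 1(7.235) = 126.4
  U: 0 + 1(46.66) = 46.66
  Q: 0 + 1(7.235) = 7.235
Total out = 180.3 mol; y_Q = 7.235 / 180.3 = 0.04012.

0.0401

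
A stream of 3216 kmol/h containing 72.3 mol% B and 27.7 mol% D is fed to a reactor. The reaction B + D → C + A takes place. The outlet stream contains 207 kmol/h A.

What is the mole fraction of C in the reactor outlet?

For A: n = n₀ + 1ξ → 207 = 0 + 1ξ, giving ξ = 207 kmol/h.
Outlet amounts (n = n₀ + ν ξ):
  B: 2325 − 1(207) = 2118
  D: 890.8 − 1(207) = 683.8
  C: 0 + 1(207) = 207
  A: 0 + 1(207) = 207
Total out = 3216 kmol/h; y_C = 207 / 3216 = 0.06437.

0.0644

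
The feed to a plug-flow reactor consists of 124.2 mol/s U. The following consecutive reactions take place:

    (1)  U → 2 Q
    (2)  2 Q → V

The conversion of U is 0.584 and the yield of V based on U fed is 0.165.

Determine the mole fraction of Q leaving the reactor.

Conversion of U: U consumed = 1ξ₁ = 0.584 × 124.2 → ξ₁ = 72.53 mol/s.
Yield of V: 1ξ₂ / 124.2 = 0.165 → ξ₂ = 20.49 mol/s.
Outlet amounts (n = n₀ + Σ ν·ξ):
  U: 124.2 − 1(72.53) = 51.67
  Q: 0 + 2(72.53) − 2(20.49) = 104.1
  V: 0 + 1(20.49) = 20.49
Total out = 176.2 mol/s; y_Q = 104.1 / 176.2 = 0.5906.

0.591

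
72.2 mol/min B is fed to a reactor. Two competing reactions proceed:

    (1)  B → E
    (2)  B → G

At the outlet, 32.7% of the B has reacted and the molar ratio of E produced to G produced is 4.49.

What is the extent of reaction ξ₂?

ξ₂ = 4.3 mol/min

Conversion of B: B consumed = 0.327 × 72.2 = 23.61 mol/min = 1ξ₁ + 1ξ₂.
Selectivity: 1ξ₁ / (1ξ₂) = 4.49 → ξ₁ = 4.49 ξ₂.
Substitute: (1·4.49 + 1) ξ₂ = 23.61 → ξ₂ = 4.3 mol/min, ξ₁ = 19.31 mol/min.
Outlet amounts (n = n₀ + Σ ν·ξ):
  B: 72.2 − 1(19.31) − 1(4.3) = 48.59
  E: 0 + 1(19.31) = 19.31
  G: 0 + 1(4.3) = 4.3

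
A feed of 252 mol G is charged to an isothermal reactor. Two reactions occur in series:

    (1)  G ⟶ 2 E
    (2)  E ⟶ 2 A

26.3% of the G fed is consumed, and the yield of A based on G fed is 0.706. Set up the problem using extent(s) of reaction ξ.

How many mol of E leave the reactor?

Conversion of G: G consumed = 1ξ₁ = 0.263 × 252 → ξ₁ = 66.28 mol.
Yield of A: 2ξ₂ / 252 = 0.706 → ξ₂ = 88.96 mol.
Outlet amounts (n = n₀ + Σ ν·ξ):
  G: 252 − 1(66.28) = 185.7
  E: 0 + 2(66.28) − 1(88.96) = 43.6
  A: 0 + 2(88.96) = 177.9

43.6 mol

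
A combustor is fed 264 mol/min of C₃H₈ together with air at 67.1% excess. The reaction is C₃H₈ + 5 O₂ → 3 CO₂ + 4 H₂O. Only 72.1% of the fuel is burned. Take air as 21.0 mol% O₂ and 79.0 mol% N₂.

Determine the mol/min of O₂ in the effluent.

1250 mol/min

Stoichiometric O₂ = 5 × 264 = 1320 mol/min; O₂ fed = 1320 × 1.671 = 2206 mol/min.
N₂ fed = 2206 × 79/21 = 8298 mol/min.
Fuel reacted = 0.721 × 264 → ξ = 190.3 mol/min.
Outlet (n = n₀ + ν ξ):
  C₃H₈: 264 − 1(190.3) = 73.66
  O₂: 2206 − 5(190.3) = 1254
  N₂: 8298 (inert)
  CO₂: 0 + 3(190.3) = 571
  H₂O: 0 + 4(190.3) = 761.4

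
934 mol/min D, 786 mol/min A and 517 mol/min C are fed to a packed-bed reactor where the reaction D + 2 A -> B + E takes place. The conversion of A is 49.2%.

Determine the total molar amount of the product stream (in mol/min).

2040 mol/min

A reacted = 0.492 × 786 = 386.7 mol/min; ν_A = −2, so ξ = 386.7/2 = 193.4 mol/min.
Outlet amounts (n = n₀ + ν ξ):
  D: 934 − 1(193.4) = 740.6
  A: 786 − 2(193.4) = 399.3
  B: 0 + 1(193.4) = 193.4
  E: 0 + 1(193.4) = 193.4
  C: 517 (inert)
Total out = 740.6 + 399.3 + 193.4 + 193.4 + 517 = 2044 mol/min.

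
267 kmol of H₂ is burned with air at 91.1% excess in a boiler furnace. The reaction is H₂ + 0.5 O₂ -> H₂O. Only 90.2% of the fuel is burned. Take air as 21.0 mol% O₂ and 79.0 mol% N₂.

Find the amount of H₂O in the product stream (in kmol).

241 kmol

Stoichiometric O₂ = 0.5 × 267 = 133.5 kmol; O₂ fed = 133.5 × 1.911 = 255.1 kmol.
N₂ fed = 255.1 × 79/21 = 959.7 kmol.
Fuel reacted = 0.902 × 267 → ξ = 240.8 kmol.
Outlet (n = n₀ + ν ξ):
  H₂: 267 − 1(240.8) = 26.17
  O₂: 255.1 − 0.5(240.8) = 134.7
  N₂: 959.7 (inert)
  H₂O: 0 + 1(240.8) = 240.8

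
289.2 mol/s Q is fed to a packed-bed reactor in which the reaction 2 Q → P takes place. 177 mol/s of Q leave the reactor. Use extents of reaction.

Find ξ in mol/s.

For Q: n = n₀ − 2ξ → 177 = 289.2 − 2ξ, giving ξ = 56.1 mol/s.
Outlet amounts (n = n₀ + ν ξ):
  Q: 289.2 − 2(56.1) = 177
  P: 0 + 1(56.1) = 56.1

ξ = 56.1 mol/s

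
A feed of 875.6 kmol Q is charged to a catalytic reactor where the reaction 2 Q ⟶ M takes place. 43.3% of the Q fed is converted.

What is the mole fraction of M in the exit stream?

0.276

Q reacted = 0.433 × 875.6 = 379.1 kmol; ν_Q = −2, so ξ = 379.1/2 = 189.6 kmol.
Outlet amounts (n = n₀ + ν ξ):
  Q: 875.6 − 2(189.6) = 496.5
  M: 0 + 1(189.6) = 189.6
Total out = 686 kmol; y_M = 189.6 / 686 = 0.2763.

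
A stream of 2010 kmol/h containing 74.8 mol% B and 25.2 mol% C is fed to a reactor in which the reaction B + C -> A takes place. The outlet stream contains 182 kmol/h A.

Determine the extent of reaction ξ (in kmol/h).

For A: n = n₀ + 1ξ → 182 = 0 + 1ξ, giving ξ = 182 kmol/h.
Outlet amounts (n = n₀ + ν ξ):
  B: 1503 − 1(182) = 1321
  C: 506.5 − 1(182) = 324.5
  A: 0 + 1(182) = 182

ξ = 182 kmol/h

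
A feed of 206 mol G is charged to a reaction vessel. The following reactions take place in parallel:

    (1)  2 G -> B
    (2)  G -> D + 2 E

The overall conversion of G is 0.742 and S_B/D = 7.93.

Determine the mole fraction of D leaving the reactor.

Conversion of G: G consumed = 0.742 × 206 = 152.9 mol = 2ξ₁ + 1ξ₂.
Selectivity: 1ξ₁ / (1ξ₂) = 7.93 → ξ₁ = 7.93 ξ₂.
Substitute: (2·7.93 + 1) ξ₂ = 152.9 → ξ₂ = 9.066 mol, ξ₁ = 71.89 mol.
Outlet amounts (n = n₀ + Σ ν·ξ):
  G: 206 − 2(71.89) − 1(9.066) = 53.15
  B: 0 + 1(71.89) = 71.89
  D: 0 + 1(9.066) = 9.066
  E: 0 + 2(9.066) = 18.13
Total out = 152.2 mol; y_D = 9.066 / 152.2 = 0.05955.

0.0596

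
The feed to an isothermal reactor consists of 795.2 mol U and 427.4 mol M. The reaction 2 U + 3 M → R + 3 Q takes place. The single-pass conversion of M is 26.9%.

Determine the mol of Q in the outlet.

115 mol

M reacted = 0.269 × 427.4 = 115 mol; ν_M = −3, so ξ = 115/3 = 38.32 mol.
Outlet amounts (n = n₀ + ν ξ):
  U: 795.2 − 2(38.32) = 718.6
  M: 427.4 − 3(38.32) = 312.4
  R: 0 + 1(38.32) = 38.32
  Q: 0 + 3(38.32) = 115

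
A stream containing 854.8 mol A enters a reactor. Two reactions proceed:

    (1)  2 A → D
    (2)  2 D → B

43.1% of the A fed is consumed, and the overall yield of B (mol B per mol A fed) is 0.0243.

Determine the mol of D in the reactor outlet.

Conversion of A: A consumed = 2ξ₁ = 0.431 × 854.8 → ξ₁ = 184.2 mol.
Yield of B: 1ξ₂ / 854.8 = 0.0243 → ξ₂ = 20.77 mol.
Outlet amounts (n = n₀ + Σ ν·ξ):
  A: 854.8 − 2(184.2) = 486.4
  D: 0 + 1(184.2) − 2(20.77) = 142.7
  B: 0 + 1(20.77) = 20.77

143 mol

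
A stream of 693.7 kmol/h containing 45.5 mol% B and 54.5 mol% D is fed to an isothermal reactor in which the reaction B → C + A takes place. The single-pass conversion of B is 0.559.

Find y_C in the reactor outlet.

0.203

B reacted = 0.559 × 315.6 = 176.4 kmol/h; ν_B = −1, so ξ = 176.4/1 = 176.4 kmol/h.
Outlet amounts (n = n₀ + ν ξ):
  B: 315.6 − 1(176.4) = 139.2
  C: 0 + 1(176.4) = 176.4
  A: 0 + 1(176.4) = 176.4
  D: 378.1 (inert)
Total out = 870.1 kmol/h; y_C = 176.4 / 870.1 = 0.2028.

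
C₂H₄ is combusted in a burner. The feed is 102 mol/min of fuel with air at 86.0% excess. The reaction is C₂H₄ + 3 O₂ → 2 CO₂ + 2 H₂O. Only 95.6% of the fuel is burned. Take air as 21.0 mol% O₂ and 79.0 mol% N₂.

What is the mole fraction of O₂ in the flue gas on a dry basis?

0.106

Stoichiometric O₂ = 3 × 102 = 306 mol/min; O₂ fed = 306 × 1.860 = 569.2 mol/min.
N₂ fed = 569.2 × 79/21 = 2141 mol/min.
Fuel reacted = 0.956 × 102 → ξ = 97.51 mol/min.
Outlet (n = n₀ + ν ξ):
  C₂H₄: 102 − 1(97.51) = 4.488
  O₂: 569.2 − 3(97.51) = 276.6
  N₂: 2141 (inert)
  CO₂: 0 + 2(97.51) = 195
  H₂O: 0 + 2(97.51) = 195
Dry total = 2617 mol/min; y_O₂ (dry) = 276.6 / 2617 = 0.1057.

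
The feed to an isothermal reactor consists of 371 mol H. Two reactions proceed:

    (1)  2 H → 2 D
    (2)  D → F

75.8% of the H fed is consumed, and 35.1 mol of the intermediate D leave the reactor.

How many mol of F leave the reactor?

Conversion of H: H consumed = 2ξ₁ = 0.758 × 371 → ξ₁ = 140.6 mol.
D balance: n_D = 0 + 2ξ₁ − 1ξ₂ = 35.1 → ξ₂ = (2·140.6 − 35.1)/1 = 246.1 mol.
Outlet amounts (n = n₀ + Σ ν·ξ):
  H: 371 − 2(140.6) = 89.78
  D: 0 + 2(140.6) − 1(246.1) = 35.1
  F: 0 + 1(246.1) = 246.1

246 mol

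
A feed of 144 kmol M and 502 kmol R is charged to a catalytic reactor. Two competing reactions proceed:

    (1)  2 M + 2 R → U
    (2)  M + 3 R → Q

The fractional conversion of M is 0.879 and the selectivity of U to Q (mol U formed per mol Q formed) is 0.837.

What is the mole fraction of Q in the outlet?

Conversion of M: M consumed = 0.879 × 144 = 126.6 kmol = 2ξ₁ + 1ξ₂.
Selectivity: 1ξ₁ / (1ξ₂) = 0.837 → ξ₁ = 0.837 ξ₂.
Substitute: (2·0.837 + 1) ξ₂ = 126.6 → ξ₂ = 47.34 kmol, ξ₁ = 39.62 kmol.
Outlet amounts (n = n₀ + Σ ν·ξ):
  M: 144 − 2(39.62) − 1(47.34) = 17.42
  R: 502 − 2(39.62) − 3(47.34) = 280.8
  U: 0 + 1(39.62) = 39.62
  Q: 0 + 1(47.34) = 47.34
Total out = 385.1 kmol; y_Q = 47.34 / 385.1 = 0.1229.

0.123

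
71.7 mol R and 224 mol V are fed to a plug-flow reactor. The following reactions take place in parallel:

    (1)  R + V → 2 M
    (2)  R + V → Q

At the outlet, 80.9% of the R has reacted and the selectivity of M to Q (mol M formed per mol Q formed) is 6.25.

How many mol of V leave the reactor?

Conversion of R: R consumed = 0.809 × 71.7 = 58.01 mol = 1ξ₁ + 1ξ₂.
Selectivity: 2ξ₁ / (1ξ₂) = 6.25 → ξ₁ = 3.125 ξ₂.
Substitute: (1·3.125 + 1) ξ₂ = 58.01 → ξ₂ = 14.06 mol, ξ₁ = 43.94 mol.
Outlet amounts (n = n₀ + Σ ν·ξ):
  R: 71.7 − 1(43.94) − 1(14.06) = 13.69
  V: 224 − 1(43.94) − 1(14.06) = 166
  M: 0 + 2(43.94) = 87.89
  Q: 0 + 1(14.06) = 14.06

166 mol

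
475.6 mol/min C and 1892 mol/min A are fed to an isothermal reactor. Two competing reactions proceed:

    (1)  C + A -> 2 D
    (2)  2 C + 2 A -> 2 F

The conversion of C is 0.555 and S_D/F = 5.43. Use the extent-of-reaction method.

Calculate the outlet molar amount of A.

Conversion of C: C consumed = 0.555 × 475.6 = 264 mol/min = 1ξ₁ + 2ξ₂.
Selectivity: 2ξ₁ / (2ξ₂) = 5.43 → ξ₁ = 5.43 ξ₂.
Substitute: (1·5.43 + 2) ξ₂ = 264 → ξ₂ = 35.53 mol/min, ξ₁ = 192.9 mol/min.
Outlet amounts (n = n₀ + Σ ν·ξ):
  C: 475.6 − 1(192.9) − 2(35.53) = 211.6
  A: 1892 − 1(192.9) − 2(35.53) = 1628
  D: 0 + 2(192.9) = 385.8
  F: 0 + 2(35.53) = 71.05

1630 mol/min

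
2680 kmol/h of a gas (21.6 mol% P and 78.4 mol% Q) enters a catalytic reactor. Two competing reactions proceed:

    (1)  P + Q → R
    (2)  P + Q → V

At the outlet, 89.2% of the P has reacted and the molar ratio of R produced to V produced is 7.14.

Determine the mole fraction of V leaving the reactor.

0.0293

Conversion of P: P consumed = 0.892 × 578.9 = 516.4 kmol/h = 1ξ₁ + 1ξ₂.
Selectivity: 1ξ₁ / (1ξ₂) = 7.14 → ξ₁ = 7.14 ξ₂.
Substitute: (1·7.14 + 1) ξ₂ = 516.4 → ξ₂ = 63.44 kmol/h, ξ₁ = 452.9 kmol/h.
Outlet amounts (n = n₀ + Σ ν·ξ):
  P: 578.9 − 1(452.9) − 1(63.44) = 62.52
  Q: 2101 − 1(452.9) − 1(63.44) = 1585
  R: 0 + 1(452.9) = 452.9
  V: 0 + 1(63.44) = 63.44
Total out = 2164 kmol/h; y_V = 63.44 / 2164 = 0.02932.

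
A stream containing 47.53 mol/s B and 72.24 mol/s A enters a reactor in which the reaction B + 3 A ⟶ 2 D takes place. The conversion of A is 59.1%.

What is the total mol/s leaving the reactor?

91.3 mol/s

A reacted = 0.591 × 72.24 = 42.69 mol/s; ν_A = −3, so ξ = 42.69/3 = 14.23 mol/s.
Outlet amounts (n = n₀ + ν ξ):
  B: 47.53 − 1(14.23) = 33.3
  A: 72.24 − 3(14.23) = 29.55
  D: 0 + 2(14.23) = 28.46
Total out = 33.3 + 29.55 + 28.46 = 91.31 mol/s.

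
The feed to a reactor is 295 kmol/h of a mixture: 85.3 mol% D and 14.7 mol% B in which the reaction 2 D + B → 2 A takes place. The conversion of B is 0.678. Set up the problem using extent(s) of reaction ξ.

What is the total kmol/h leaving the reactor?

B reacted = 0.678 × 43.37 = 29.4 kmol/h; ν_B = −1, so ξ = 29.4/1 = 29.4 kmol/h.
Outlet amounts (n = n₀ + ν ξ):
  D: 251.6 − 2(29.4) = 192.8
  B: 43.37 − 1(29.4) = 13.96
  A: 0 + 2(29.4) = 58.8
Total out = 192.8 + 13.96 + 58.8 = 265.6 kmol/h.

266 kmol/h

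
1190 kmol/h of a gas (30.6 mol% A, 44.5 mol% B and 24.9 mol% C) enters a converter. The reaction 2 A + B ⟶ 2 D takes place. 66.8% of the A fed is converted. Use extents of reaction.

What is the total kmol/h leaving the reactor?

A reacted = 0.668 × 364.1 = 243.2 kmol/h; ν_A = −2, so ξ = 243.2/2 = 121.6 kmol/h.
Outlet amounts (n = n₀ + ν ξ):
  A: 364.1 − 2(121.6) = 120.9
  B: 529.5 − 1(121.6) = 407.9
  D: 0 + 2(121.6) = 243.2
  C: 296.3 (inert)
Total out = 120.9 + 407.9 + 243.2 + 296.3 = 1068 kmol/h.

1070 kmol/h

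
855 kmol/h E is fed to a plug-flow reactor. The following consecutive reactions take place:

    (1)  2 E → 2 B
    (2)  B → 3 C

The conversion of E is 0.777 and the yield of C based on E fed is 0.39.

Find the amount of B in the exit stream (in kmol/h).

553 kmol/h

Conversion of E: E consumed = 2ξ₁ = 0.777 × 855 → ξ₁ = 332.2 kmol/h.
Yield of C: 3ξ₂ / 855 = 0.39 → ξ₂ = 111.1 kmol/h.
Outlet amounts (n = n₀ + Σ ν·ξ):
  E: 855 − 2(332.2) = 190.7
  B: 0 + 2(332.2) − 1(111.1) = 553.2
  C: 0 + 3(111.1) = 333.4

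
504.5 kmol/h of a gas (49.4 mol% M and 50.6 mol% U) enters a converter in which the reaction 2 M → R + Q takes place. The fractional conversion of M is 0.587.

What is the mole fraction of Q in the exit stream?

0.145

M reacted = 0.587 × 249.2 = 146.3 kmol/h; ν_M = −2, so ξ = 146.3/2 = 73.15 kmol/h.
Outlet amounts (n = n₀ + ν ξ):
  M: 249.2 − 2(73.15) = 102.9
  R: 0 + 1(73.15) = 73.15
  Q: 0 + 1(73.15) = 73.15
  U: 255.3 (inert)
Total out = 504.5 kmol/h; y_Q = 73.15 / 504.5 = 0.145.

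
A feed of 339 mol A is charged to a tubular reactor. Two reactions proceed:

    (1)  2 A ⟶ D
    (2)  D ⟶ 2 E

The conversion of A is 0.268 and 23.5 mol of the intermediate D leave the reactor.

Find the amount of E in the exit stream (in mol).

Conversion of A: A consumed = 2ξ₁ = 0.268 × 339 → ξ₁ = 45.43 mol.
D balance: n_D = 0 + 1ξ₁ − 1ξ₂ = 23.5 → ξ₂ = (1·45.43 − 23.5)/1 = 21.93 mol.
Outlet amounts (n = n₀ + Σ ν·ξ):
  A: 339 − 2(45.43) = 248.1
  D: 0 + 1(45.43) − 1(21.93) = 23.5
  E: 0 + 2(21.93) = 43.85

43.9 mol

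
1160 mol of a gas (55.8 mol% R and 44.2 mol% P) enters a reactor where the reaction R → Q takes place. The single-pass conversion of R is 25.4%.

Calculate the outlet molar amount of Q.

R reacted = 0.254 × 647.3 = 164.4 mol; ν_R = −1, so ξ = 164.4/1 = 164.4 mol.
Outlet amounts (n = n₀ + ν ξ):
  R: 647.3 − 1(164.4) = 482.9
  Q: 0 + 1(164.4) = 164.4
  P: 512.7 (inert)

164 mol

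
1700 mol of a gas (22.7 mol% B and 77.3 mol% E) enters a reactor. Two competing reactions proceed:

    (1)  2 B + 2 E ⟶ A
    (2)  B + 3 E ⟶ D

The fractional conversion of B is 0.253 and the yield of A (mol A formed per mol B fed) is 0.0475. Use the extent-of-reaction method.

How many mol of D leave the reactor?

Yield of A: 1ξ₁ / 385.9 = 0.0475 → ξ₁ = 18.33 mol.
Conversion of B: 2ξ₁ + 1ξ₂ = 0.253 × 385.9 = 97.63 → ξ₂ = 60.97 mol.
Outlet amounts (n = n₀ + Σ ν·ξ):
  B: 385.9 − 2(18.33) − 1(60.97) = 288.3
  E: 1314 − 2(18.33) − 3(60.97) = 1095
  A: 0 + 1(18.33) = 18.33
  D: 0 + 1(60.97) = 60.97

61 mol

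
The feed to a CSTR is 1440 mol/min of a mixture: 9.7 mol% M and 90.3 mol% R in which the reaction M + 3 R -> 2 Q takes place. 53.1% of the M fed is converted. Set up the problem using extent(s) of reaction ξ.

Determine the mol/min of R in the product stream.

M reacted = 0.531 × 139.7 = 74.17 mol/min; ν_M = −1, so ξ = 74.17/1 = 74.17 mol/min.
Outlet amounts (n = n₀ + ν ξ):
  M: 139.7 − 1(74.17) = 65.51
  R: 1300 − 3(74.17) = 1078
  Q: 0 + 2(74.17) = 148.3

1080 mol/min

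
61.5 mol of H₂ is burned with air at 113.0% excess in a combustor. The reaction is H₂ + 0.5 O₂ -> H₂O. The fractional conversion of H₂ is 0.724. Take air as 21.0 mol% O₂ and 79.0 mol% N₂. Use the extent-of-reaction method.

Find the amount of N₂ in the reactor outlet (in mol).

Stoichiometric O₂ = 0.5 × 61.5 = 30.75 mol; O₂ fed = 30.75 × 2.130 = 65.5 mol.
N₂ fed = 65.5 × 79/21 = 246.4 mol.
Fuel reacted = 0.724 × 61.5 → ξ = 44.53 mol.
Outlet (n = n₀ + ν ξ):
  H₂: 61.5 − 1(44.53) = 16.97
  O₂: 65.5 − 0.5(44.53) = 43.23
  N₂: 246.4 (inert)
  H₂O: 0 + 1(44.53) = 44.53

246 mol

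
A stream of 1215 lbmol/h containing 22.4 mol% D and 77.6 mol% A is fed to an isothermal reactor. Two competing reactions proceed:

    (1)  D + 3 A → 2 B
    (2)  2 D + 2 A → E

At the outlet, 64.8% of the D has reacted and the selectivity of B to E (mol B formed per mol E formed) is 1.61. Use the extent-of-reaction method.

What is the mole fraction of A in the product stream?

0.719

Conversion of D: D consumed = 0.648 × 272.2 = 176.4 lbmol/h = 1ξ₁ + 2ξ₂.
Selectivity: 2ξ₁ / (1ξ₂) = 1.61 → ξ₁ = 0.805 ξ₂.
Substitute: (1·0.805 + 2) ξ₂ = 176.4 → ξ₂ = 62.87 lbmol/h, ξ₁ = 50.61 lbmol/h.
Outlet amounts (n = n₀ + Σ ν·ξ):
  D: 272.2 − 1(50.61) − 2(62.87) = 95.8
  A: 942.8 − 3(50.61) − 2(62.87) = 665.3
  B: 0 + 2(50.61) = 101.2
  E: 0 + 1(62.87) = 62.87
Total out = 925.2 lbmol/h; y_A = 665.3 / 925.2 = 0.7191.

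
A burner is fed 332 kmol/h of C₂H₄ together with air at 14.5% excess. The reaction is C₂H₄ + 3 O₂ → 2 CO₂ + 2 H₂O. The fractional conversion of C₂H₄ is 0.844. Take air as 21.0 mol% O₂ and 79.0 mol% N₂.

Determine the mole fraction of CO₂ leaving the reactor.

Stoichiometric O₂ = 3 × 332 = 996 kmol/h; O₂ fed = 996 × 1.145 = 1140 kmol/h.
N₂ fed = 1140 × 79/21 = 4290 kmol/h.
Fuel reacted = 0.844 × 332 → ξ = 280.2 kmol/h.
Outlet (n = n₀ + ν ξ):
  C₂H₄: 332 − 1(280.2) = 51.79
  O₂: 1140 − 3(280.2) = 299.8
  N₂: 4290 (inert)
  CO₂: 0 + 2(280.2) = 560.4
  H₂O: 0 + 2(280.2) = 560.4
Total out = 5763 kmol/h; y_CO₂ = 560.4 / 5763 = 0.09725.

0.0973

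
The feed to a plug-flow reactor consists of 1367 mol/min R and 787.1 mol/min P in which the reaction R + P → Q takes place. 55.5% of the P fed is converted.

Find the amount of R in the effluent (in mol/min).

P reacted = 0.555 × 787.1 = 436.8 mol/min; ν_P = −1, so ξ = 436.8/1 = 436.8 mol/min.
Outlet amounts (n = n₀ + ν ξ):
  R: 1367 − 1(436.8) = 930.2
  P: 787.1 − 1(436.8) = 350.3
  Q: 0 + 1(436.8) = 436.8

930 mol/min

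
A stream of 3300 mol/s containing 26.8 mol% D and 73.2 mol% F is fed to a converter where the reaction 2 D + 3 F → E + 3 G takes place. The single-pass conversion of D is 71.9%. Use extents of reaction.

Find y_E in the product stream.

D reacted = 0.719 × 884.4 = 635.9 mol/s; ν_D = −2, so ξ = 635.9/2 = 317.9 mol/s.
Outlet amounts (n = n₀ + ν ξ):
  D: 884.4 − 2(317.9) = 248.5
  F: 2416 − 3(317.9) = 1462
  E: 0 + 1(317.9) = 317.9
  G: 0 + 3(317.9) = 953.8
Total out = 2982 mol/s; y_E = 317.9 / 2982 = 0.1066.

0.107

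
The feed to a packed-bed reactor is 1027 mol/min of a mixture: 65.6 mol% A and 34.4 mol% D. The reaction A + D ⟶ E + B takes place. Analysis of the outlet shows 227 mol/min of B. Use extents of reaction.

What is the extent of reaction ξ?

ξ = 227 mol/min

For B: n = n₀ + 1ξ → 227 = 0 + 1ξ, giving ξ = 227 mol/min.
Outlet amounts (n = n₀ + ν ξ):
  A: 673.7 − 1(227) = 446.7
  D: 353.3 − 1(227) = 126.3
  E: 0 + 1(227) = 227
  B: 0 + 1(227) = 227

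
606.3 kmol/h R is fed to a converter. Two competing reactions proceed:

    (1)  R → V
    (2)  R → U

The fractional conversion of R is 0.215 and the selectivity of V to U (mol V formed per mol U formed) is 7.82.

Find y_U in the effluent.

0.0244

Conversion of R: R consumed = 0.215 × 606.3 = 130.4 kmol/h = 1ξ₁ + 1ξ₂.
Selectivity: 1ξ₁ / (1ξ₂) = 7.82 → ξ₁ = 7.82 ξ₂.
Substitute: (1·7.82 + 1) ξ₂ = 130.4 → ξ₂ = 14.78 kmol/h, ξ₁ = 115.6 kmol/h.
Outlet amounts (n = n₀ + Σ ν·ξ):
  R: 606.3 − 1(115.6) − 1(14.78) = 475.9
  V: 0 + 1(115.6) = 115.6
  U: 0 + 1(14.78) = 14.78
Total out = 606.3 kmol/h; y_U = 14.78 / 606.3 = 0.02438.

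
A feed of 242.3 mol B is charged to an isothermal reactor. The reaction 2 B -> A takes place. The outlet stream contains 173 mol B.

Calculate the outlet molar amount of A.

34.7 mol

For B: n = n₀ − 2ξ → 173 = 242.3 − 2ξ, giving ξ = 34.65 mol.
Outlet amounts (n = n₀ + ν ξ):
  B: 242.3 − 2(34.65) = 173
  A: 0 + 1(34.65) = 34.65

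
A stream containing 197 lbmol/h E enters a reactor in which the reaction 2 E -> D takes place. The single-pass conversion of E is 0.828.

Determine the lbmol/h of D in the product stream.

E reacted = 0.828 × 197 = 163.1 lbmol/h; ν_E = −2, so ξ = 163.1/2 = 81.56 lbmol/h.
Outlet amounts (n = n₀ + ν ξ):
  E: 197 − 2(81.56) = 33.88
  D: 0 + 1(81.56) = 81.56

81.6 lbmol/h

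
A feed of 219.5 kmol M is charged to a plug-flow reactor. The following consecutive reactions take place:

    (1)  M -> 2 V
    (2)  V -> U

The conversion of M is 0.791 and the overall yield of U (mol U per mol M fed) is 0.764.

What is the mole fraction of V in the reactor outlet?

0.457

Conversion of M: M consumed = 1ξ₁ = 0.791 × 219.5 → ξ₁ = 173.6 kmol.
Yield of U: 1ξ₂ / 219.5 = 0.764 → ξ₂ = 167.7 kmol.
Outlet amounts (n = n₀ + Σ ν·ξ):
  M: 219.5 − 1(173.6) = 45.88
  V: 0 + 2(173.6) − 1(167.7) = 179.6
  U: 0 + 1(167.7) = 167.7
Total out = 393.1 kmol; y_V = 179.6 / 393.1 = 0.4567.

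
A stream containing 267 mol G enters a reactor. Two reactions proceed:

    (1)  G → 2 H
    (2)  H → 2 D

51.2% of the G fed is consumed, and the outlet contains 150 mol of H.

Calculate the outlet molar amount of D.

Conversion of G: G consumed = 1ξ₁ = 0.512 × 267 → ξ₁ = 136.7 mol.
H balance: n_H = 0 + 2ξ₁ − 1ξ₂ = 150 → ξ₂ = (2·136.7 − 150)/1 = 123.4 mol.
Outlet amounts (n = n₀ + Σ ν·ξ):
  G: 267 − 1(136.7) = 130.3
  H: 0 + 2(136.7) − 1(123.4) = 150
  D: 0 + 2(123.4) = 246.8

247 mol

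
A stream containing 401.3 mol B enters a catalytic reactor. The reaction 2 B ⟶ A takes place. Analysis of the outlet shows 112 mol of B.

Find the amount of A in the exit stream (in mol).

145 mol

For B: n = n₀ − 2ξ → 112 = 401.3 − 2ξ, giving ξ = 144.7 mol.
Outlet amounts (n = n₀ + ν ξ):
  B: 401.3 − 2(144.7) = 112
  A: 0 + 1(144.7) = 144.7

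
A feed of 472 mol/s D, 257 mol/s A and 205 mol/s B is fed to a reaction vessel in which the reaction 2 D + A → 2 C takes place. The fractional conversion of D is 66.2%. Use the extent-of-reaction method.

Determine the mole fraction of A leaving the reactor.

0.13

D reacted = 0.662 × 472 = 312.5 mol/s; ν_D = −2, so ξ = 312.5/2 = 156.2 mol/s.
Outlet amounts (n = n₀ + ν ξ):
  D: 472 − 2(156.2) = 159.5
  A: 257 − 1(156.2) = 100.8
  C: 0 + 2(156.2) = 312.5
  B: 205 (inert)
Total out = 777.8 mol/s; y_A = 100.8 / 777.8 = 0.1296.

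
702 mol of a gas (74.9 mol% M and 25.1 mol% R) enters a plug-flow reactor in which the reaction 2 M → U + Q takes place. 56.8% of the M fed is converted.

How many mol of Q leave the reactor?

M reacted = 0.568 × 525.8 = 298.7 mol; ν_M = −2, so ξ = 298.7/2 = 149.3 mol.
Outlet amounts (n = n₀ + ν ξ):
  M: 525.8 − 2(149.3) = 227.1
  U: 0 + 1(149.3) = 149.3
  Q: 0 + 1(149.3) = 149.3
  R: 176.2 (inert)

149 mol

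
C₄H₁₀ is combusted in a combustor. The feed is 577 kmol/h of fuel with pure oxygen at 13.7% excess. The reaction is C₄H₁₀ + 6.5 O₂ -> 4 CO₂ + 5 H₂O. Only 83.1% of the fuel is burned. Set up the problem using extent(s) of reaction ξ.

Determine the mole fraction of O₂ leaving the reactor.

Stoichiometric O₂ = 6.5 × 577 = 3750 kmol/h; O₂ fed = 3750 × 1.137 = 4264 kmol/h.
Fuel reacted = 0.831 × 577 → ξ = 479.5 kmol/h.
Outlet (n = n₀ + ν ξ):
  C₄H₁₀: 577 − 1(479.5) = 97.51
  O₂: 4264 − 6.5(479.5) = 1148
  CO₂: 0 + 4(479.5) = 1918
  H₂O: 0 + 5(479.5) = 2397
Total out = 5561 kmol/h; y_O₂ = 1148 / 5561 = 0.2064.

0.206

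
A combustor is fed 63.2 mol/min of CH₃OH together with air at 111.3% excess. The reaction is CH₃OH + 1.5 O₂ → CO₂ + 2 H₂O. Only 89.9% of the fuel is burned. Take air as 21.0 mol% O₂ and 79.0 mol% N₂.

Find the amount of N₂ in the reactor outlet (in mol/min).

Stoichiometric O₂ = 1.5 × 63.2 = 94.8 mol/min; O₂ fed = 94.8 × 2.113 = 200.3 mol/min.
N₂ fed = 200.3 × 79/21 = 753.6 mol/min.
Fuel reacted = 0.899 × 63.2 → ξ = 56.82 mol/min.
Outlet (n = n₀ + ν ξ):
  CH₃OH: 63.2 − 1(56.82) = 6.383
  O₂: 200.3 − 1.5(56.82) = 115.1
  N₂: 753.6 (inert)
  CO₂: 0 + 1(56.82) = 56.82
  H₂O: 0 + 2(56.82) = 113.6

754 mol/min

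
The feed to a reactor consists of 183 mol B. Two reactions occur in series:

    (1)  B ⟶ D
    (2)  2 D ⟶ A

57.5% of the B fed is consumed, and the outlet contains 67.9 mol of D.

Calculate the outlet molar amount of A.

18.7 mol

Conversion of B: B consumed = 1ξ₁ = 0.575 × 183 → ξ₁ = 105.2 mol.
D balance: n_D = 0 + 1ξ₁ − 2ξ₂ = 67.9 → ξ₂ = (1·105.2 − 67.9)/2 = 18.66 mol.
Outlet amounts (n = n₀ + Σ ν·ξ):
  B: 183 − 1(105.2) = 77.78
  D: 0 + 1(105.2) − 2(18.66) = 67.9
  A: 0 + 1(18.66) = 18.66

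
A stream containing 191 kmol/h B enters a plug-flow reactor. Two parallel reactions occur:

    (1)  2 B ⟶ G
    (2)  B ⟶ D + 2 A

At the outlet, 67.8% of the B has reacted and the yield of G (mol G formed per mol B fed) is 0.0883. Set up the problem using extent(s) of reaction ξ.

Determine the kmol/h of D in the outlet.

95.8 kmol/h

Yield of G: 1ξ₁ / 191 = 0.0883 → ξ₁ = 16.87 kmol/h.
Conversion of B: 2ξ₁ + 1ξ₂ = 0.678 × 191 = 129.5 → ξ₂ = 95.77 kmol/h.
Outlet amounts (n = n₀ + Σ ν·ξ):
  B: 191 − 2(16.87) − 1(95.77) = 61.5
  G: 0 + 1(16.87) = 16.87
  D: 0 + 1(95.77) = 95.77
  A: 0 + 2(95.77) = 191.5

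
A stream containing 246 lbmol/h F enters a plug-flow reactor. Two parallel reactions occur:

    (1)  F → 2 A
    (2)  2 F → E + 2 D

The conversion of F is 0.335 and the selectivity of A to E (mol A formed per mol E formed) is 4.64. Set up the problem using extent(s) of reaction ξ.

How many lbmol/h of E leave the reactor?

Conversion of F: F consumed = 0.335 × 246 = 82.41 lbmol/h = 1ξ₁ + 2ξ₂.
Selectivity: 2ξ₁ / (1ξ₂) = 4.64 → ξ₁ = 2.32 ξ₂.
Substitute: (1·2.32 + 2) ξ₂ = 82.41 → ξ₂ = 19.08 lbmol/h, ξ₁ = 44.26 lbmol/h.
Outlet amounts (n = n₀ + Σ ν·ξ):
  F: 246 − 1(44.26) − 2(19.08) = 163.6
  A: 0 + 2(44.26) = 88.51
  E: 0 + 1(19.08) = 19.08
  D: 0 + 2(19.08) = 38.15

19.1 lbmol/h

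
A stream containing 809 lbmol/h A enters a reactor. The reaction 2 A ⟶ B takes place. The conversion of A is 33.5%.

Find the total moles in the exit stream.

A reacted = 0.335 × 809 = 271 lbmol/h; ν_A = −2, so ξ = 271/2 = 135.5 lbmol/h.
Outlet amounts (n = n₀ + ν ξ):
  A: 809 − 2(135.5) = 538
  B: 0 + 1(135.5) = 135.5
Total out = 538 + 135.5 = 673.5 lbmol/h.

673 lbmol/h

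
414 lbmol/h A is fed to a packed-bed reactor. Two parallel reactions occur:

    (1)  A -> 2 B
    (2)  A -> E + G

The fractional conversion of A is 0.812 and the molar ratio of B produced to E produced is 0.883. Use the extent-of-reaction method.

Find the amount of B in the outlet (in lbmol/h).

Conversion of A: A consumed = 0.812 × 414 = 336.2 lbmol/h = 1ξ₁ + 1ξ₂.
Selectivity: 2ξ₁ / (1ξ₂) = 0.883 → ξ₁ = 0.4415 ξ₂.
Substitute: (1·0.4415 + 1) ξ₂ = 336.2 → ξ₂ = 233.2 lbmol/h, ξ₁ = 103 lbmol/h.
Outlet amounts (n = n₀ + Σ ν·ξ):
  A: 414 − 1(103) − 1(233.2) = 77.83
  B: 0 + 2(103) = 205.9
  E: 0 + 1(233.2) = 233.2
  G: 0 + 1(233.2) = 233.2

206 lbmol/h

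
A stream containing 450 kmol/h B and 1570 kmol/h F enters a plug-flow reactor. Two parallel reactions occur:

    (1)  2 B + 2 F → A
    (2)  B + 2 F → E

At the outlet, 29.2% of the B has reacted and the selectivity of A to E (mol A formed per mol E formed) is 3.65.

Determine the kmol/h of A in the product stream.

57.8 kmol/h

Conversion of B: B consumed = 0.292 × 450 = 131.4 kmol/h = 2ξ₁ + 1ξ₂.
Selectivity: 1ξ₁ / (1ξ₂) = 3.65 → ξ₁ = 3.65 ξ₂.
Substitute: (2·3.65 + 1) ξ₂ = 131.4 → ξ₂ = 15.83 kmol/h, ξ₁ = 57.78 kmol/h.
Outlet amounts (n = n₀ + Σ ν·ξ):
  B: 450 − 2(57.78) − 1(15.83) = 318.6
  F: 1570 − 2(57.78) − 2(15.83) = 1423
  A: 0 + 1(57.78) = 57.78
  E: 0 + 1(15.83) = 15.83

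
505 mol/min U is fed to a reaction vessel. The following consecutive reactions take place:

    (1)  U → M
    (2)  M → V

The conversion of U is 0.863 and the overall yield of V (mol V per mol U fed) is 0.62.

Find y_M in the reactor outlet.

0.243

Conversion of U: U consumed = 1ξ₁ = 0.863 × 505 → ξ₁ = 435.8 mol/min.
Yield of V: 1ξ₂ / 505 = 0.62 → ξ₂ = 313.1 mol/min.
Outlet amounts (n = n₀ + Σ ν·ξ):
  U: 505 − 1(435.8) = 69.19
  M: 0 + 1(435.8) − 1(313.1) = 122.7
  V: 0 + 1(313.1) = 313.1
Total out = 505 mol/min; y_M = 122.7 / 505 = 0.243.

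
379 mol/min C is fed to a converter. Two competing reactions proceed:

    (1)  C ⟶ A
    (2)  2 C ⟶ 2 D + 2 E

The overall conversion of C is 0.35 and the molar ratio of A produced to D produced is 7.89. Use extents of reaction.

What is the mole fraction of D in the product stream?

0.0379

Conversion of C: C consumed = 0.35 × 379 = 132.7 mol/min = 1ξ₁ + 2ξ₂.
Selectivity: 1ξ₁ / (2ξ₂) = 7.89 → ξ₁ = 15.78 ξ₂.
Substitute: (1·15.78 + 2) ξ₂ = 132.7 → ξ₂ = 7.461 mol/min, ξ₁ = 117.7 mol/min.
Outlet amounts (n = n₀ + Σ ν·ξ):
  C: 379 − 1(117.7) − 2(7.461) = 246.3
  A: 0 + 1(117.7) = 117.7
  D: 0 + 2(7.461) = 14.92
  E: 0 + 2(7.461) = 14.92
Total out = 393.9 mol/min; y_D = 14.92 / 393.9 = 0.03788.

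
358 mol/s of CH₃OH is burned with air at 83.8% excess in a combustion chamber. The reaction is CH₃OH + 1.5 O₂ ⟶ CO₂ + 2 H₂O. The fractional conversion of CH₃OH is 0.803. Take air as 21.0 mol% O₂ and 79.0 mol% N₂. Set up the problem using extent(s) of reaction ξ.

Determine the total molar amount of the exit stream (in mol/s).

5200 mol/s

Stoichiometric O₂ = 1.5 × 358 = 537 mol/s; O₂ fed = 537 × 1.838 = 987 mol/s.
N₂ fed = 987 × 79/21 = 3713 mol/s.
Fuel reacted = 0.803 × 358 → ξ = 287.5 mol/s.
Outlet (n = n₀ + ν ξ):
  CH₃OH: 358 − 1(287.5) = 70.53
  O₂: 987 − 1.5(287.5) = 555.8
  N₂: 3713 (inert)
  CO₂: 0 + 1(287.5) = 287.5
  H₂O: 0 + 2(287.5) = 574.9
Total out = 70.53 + 555.8 + 3713 + 287.5 + 574.9 = 5202 mol/s.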